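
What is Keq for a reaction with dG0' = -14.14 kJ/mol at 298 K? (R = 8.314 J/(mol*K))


Keq = exp(-dG0 * 1000 / (R * T))
Keq = exp(-(-14.14) * 1000 / (8.314 * 298))
Keq = 301.0271

301.0271


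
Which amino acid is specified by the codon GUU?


Standard genetic code lookup.
Codon GUU -> Val

Val


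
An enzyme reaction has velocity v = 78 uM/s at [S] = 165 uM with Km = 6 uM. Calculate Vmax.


Vmax = v * (Km + [S]) / [S]
Vmax = 78 * (6 + 165) / 165
Vmax = 80.8364 uM/s

80.8364 uM/s


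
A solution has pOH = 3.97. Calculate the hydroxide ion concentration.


[OH-] = 10^(-pOH)
[OH-] = 10^(-3.97)
[OH-] = 1.072e-04 M

1.072e-04 M


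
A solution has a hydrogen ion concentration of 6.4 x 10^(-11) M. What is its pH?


pH = -log10([H+])
pH = -log10(6.4 x 10^(-11))
pH = 10.1938

10.1938


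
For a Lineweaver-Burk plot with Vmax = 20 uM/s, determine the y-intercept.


y-intercept = 1/Vmax
= 1/20
= 0.05 s/uM

0.05 s/uM


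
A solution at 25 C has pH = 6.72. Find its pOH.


pOH = 14 - pH
pOH = 14 - 6.72
pOH = 7.28

7.28


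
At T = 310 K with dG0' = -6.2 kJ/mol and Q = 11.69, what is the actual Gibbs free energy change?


dG = dG0' + RT * ln(Q) / 1000
dG = -6.2 + 8.314 * 310 * ln(11.69) / 1000
dG = 0.137 kJ/mol

0.137 kJ/mol


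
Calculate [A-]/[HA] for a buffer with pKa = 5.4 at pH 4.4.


[A-]/[HA] = 10^(pH - pKa)
= 10^(4.4 - 5.4)
= 0.1

0.1


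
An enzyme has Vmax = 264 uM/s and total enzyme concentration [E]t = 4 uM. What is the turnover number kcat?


kcat = Vmax / [E]t
kcat = 264 / 4
kcat = 66.0 s^-1

66.0 s^-1


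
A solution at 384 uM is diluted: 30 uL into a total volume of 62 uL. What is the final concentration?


C2 = C1 * V1 / V2
C2 = 384 * 30 / 62
C2 = 185.8065 uM

185.8065 uM


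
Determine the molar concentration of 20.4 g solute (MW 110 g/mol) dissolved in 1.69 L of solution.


C = (mass / MW) / volume
C = (20.4 / 110) / 1.69
C = 0.1097 M

0.1097 M


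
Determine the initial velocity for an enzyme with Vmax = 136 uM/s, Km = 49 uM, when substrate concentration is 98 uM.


v = Vmax * [S] / (Km + [S])
v = 136 * 98 / (49 + 98)
v = 90.6667 uM/s

90.6667 uM/s


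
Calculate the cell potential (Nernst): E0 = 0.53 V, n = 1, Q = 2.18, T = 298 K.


E = E0 - (RT/nF) * ln(Q)
E = 0.53 - (8.314 * 298 / (1 * 96485)) * ln(2.18)
E = 0.51 V

0.51 V


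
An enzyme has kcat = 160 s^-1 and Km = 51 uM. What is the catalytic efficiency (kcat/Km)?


Catalytic efficiency = kcat / Km
= 160 / 51
= 3.1373 uM^-1*s^-1

3.1373 uM^-1*s^-1


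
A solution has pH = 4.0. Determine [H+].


[H+] = 10^(-pH)
[H+] = 10^(-4.0)
[H+] = 1.000e-04 M

1.000e-04 M


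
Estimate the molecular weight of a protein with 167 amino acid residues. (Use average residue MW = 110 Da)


MW = n_residues * 110 Da
MW = 167 * 110
MW = 18370 Da

18370 Da


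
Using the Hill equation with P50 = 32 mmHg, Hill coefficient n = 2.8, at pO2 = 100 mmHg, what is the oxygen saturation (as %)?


Y = pO2^n / (P50^n + pO2^n)
Y = 100^2.8 / (32^2.8 + 100^2.8)
Y = 96.05%

96.05%


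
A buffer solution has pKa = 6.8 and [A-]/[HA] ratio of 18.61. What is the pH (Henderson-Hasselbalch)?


pH = pKa + log10([A-]/[HA])
pH = 6.8 + log10(18.61)
pH = 8.0697

8.0697


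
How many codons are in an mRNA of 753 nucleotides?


codons = nucleotides / 3
codons = 753 / 3 = 251

251


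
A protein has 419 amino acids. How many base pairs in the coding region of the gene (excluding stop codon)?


Each amino acid = 1 codon = 3 bp
bp = 419 * 3 = 1257 bp

1257 bp


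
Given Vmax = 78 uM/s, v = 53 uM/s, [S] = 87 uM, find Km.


Km = [S] * (Vmax - v) / v
Km = 87 * (78 - 53) / 53
Km = 41.0377 uM

41.0377 uM


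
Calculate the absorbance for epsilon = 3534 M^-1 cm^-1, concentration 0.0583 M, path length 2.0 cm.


A = epsilon * c * l
A = 3534 * 0.0583 * 2.0
A = 412.0644

412.0644


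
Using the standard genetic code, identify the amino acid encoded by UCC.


Standard genetic code lookup.
Codon UCC -> Ser

Ser


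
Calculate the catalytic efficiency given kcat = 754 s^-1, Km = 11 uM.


Catalytic efficiency = kcat / Km
= 754 / 11
= 68.5455 uM^-1*s^-1

68.5455 uM^-1*s^-1


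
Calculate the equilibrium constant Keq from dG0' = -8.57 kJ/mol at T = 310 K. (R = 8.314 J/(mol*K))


Keq = exp(-dG0 * 1000 / (R * T))
Keq = exp(-(-8.57) * 1000 / (8.314 * 310))
Keq = 27.8027

27.8027


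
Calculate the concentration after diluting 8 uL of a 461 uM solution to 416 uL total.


C2 = C1 * V1 / V2
C2 = 461 * 8 / 416
C2 = 8.8654 uM

8.8654 uM


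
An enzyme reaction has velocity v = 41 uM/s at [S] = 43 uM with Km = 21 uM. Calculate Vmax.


Vmax = v * (Km + [S]) / [S]
Vmax = 41 * (21 + 43) / 43
Vmax = 61.0233 uM/s

61.0233 uM/s


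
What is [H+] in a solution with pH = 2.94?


[H+] = 10^(-pH)
[H+] = 10^(-2.94)
[H+] = 0.0011 M

0.0011 M


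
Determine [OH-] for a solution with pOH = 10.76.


[OH-] = 10^(-pOH)
[OH-] = 10^(-10.76)
[OH-] = 1.738e-11 M

1.738e-11 M


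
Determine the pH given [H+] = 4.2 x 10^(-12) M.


pH = -log10([H+])
pH = -log10(4.2 x 10^(-12))
pH = 11.3768

11.3768


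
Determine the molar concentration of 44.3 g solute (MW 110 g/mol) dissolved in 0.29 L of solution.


C = (mass / MW) / volume
C = (44.3 / 110) / 0.29
C = 1.3887 M

1.3887 M


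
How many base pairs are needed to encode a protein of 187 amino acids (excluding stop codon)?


Each amino acid = 1 codon = 3 bp
bp = 187 * 3 = 561 bp

561 bp


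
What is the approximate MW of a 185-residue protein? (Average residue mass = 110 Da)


MW = n_residues * 110 Da
MW = 185 * 110
MW = 20350 Da

20350 Da


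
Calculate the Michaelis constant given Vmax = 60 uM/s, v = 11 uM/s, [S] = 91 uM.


Km = [S] * (Vmax - v) / v
Km = 91 * (60 - 11) / 11
Km = 405.3636 uM

405.3636 uM


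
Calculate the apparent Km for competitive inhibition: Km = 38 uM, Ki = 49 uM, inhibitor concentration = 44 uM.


Km_app = Km * (1 + [I]/Ki)
Km_app = 38 * (1 + 44/49)
Km_app = 72.1224 uM

72.1224 uM


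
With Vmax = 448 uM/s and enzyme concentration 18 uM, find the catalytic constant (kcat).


kcat = Vmax / [E]t
kcat = 448 / 18
kcat = 24.8889 s^-1

24.8889 s^-1


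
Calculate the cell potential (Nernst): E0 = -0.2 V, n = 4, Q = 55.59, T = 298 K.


E = E0 - (RT/nF) * ln(Q)
E = -0.2 - (8.314 * 298 / (4 * 96485)) * ln(55.59)
E = -0.2258 V

-0.2258 V


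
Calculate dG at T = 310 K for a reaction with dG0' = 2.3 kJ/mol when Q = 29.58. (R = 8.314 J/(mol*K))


dG = dG0' + RT * ln(Q) / 1000
dG = 2.3 + 8.314 * 310 * ln(29.58) / 1000
dG = 11.0297 kJ/mol

11.0297 kJ/mol


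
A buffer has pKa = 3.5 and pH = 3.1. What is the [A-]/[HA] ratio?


[A-]/[HA] = 10^(pH - pKa)
= 10^(3.1 - 3.5)
= 0.3981

0.3981


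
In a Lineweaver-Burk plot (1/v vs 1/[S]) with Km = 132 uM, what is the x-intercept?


x-intercept = -1/Km
= -1/132
= -0.0076 1/uM

-0.0076 1/uM


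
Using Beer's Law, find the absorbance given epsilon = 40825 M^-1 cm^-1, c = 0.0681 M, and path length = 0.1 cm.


A = epsilon * c * l
A = 40825 * 0.0681 * 0.1
A = 278.0183

278.0183


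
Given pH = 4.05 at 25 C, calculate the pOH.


pOH = 14 - pH
pOH = 14 - 4.05
pOH = 9.95

9.95


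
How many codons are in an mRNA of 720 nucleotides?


codons = nucleotides / 3
codons = 720 / 3 = 240

240


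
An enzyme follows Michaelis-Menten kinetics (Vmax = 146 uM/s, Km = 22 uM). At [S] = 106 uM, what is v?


v = Vmax * [S] / (Km + [S])
v = 146 * 106 / (22 + 106)
v = 120.9062 uM/s

120.9062 uM/s


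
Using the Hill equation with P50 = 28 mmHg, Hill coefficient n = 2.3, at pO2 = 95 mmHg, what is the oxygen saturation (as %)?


Y = pO2^n / (P50^n + pO2^n)
Y = 95^2.3 / (28^2.3 + 95^2.3)
Y = 94.32%

94.32%


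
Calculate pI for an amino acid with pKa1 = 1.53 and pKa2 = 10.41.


pI = (pKa1 + pKa2) / 2
pI = (1.53 + 10.41) / 2
pI = 5.97

5.97


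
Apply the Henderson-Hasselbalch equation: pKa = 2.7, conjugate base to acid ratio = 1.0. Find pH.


pH = pKa + log10([A-]/[HA])
pH = 2.7 + log10(1.0)
pH = 2.7

2.7


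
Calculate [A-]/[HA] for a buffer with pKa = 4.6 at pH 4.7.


[A-]/[HA] = 10^(pH - pKa)
= 10^(4.7 - 4.6)
= 1.2589

1.2589


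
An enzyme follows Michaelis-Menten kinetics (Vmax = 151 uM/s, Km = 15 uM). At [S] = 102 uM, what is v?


v = Vmax * [S] / (Km + [S])
v = 151 * 102 / (15 + 102)
v = 131.641 uM/s

131.641 uM/s


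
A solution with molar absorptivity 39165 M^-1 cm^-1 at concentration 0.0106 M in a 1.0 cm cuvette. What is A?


A = epsilon * c * l
A = 39165 * 0.0106 * 1.0
A = 415.149

415.149


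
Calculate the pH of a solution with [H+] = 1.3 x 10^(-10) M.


pH = -log10([H+])
pH = -log10(1.3 x 10^(-10))
pH = 9.8861

9.8861


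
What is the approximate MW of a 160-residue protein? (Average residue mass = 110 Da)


MW = n_residues * 110 Da
MW = 160 * 110
MW = 17600 Da

17600 Da


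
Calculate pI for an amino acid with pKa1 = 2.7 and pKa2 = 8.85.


pI = (pKa1 + pKa2) / 2
pI = (2.7 + 8.85) / 2
pI = 5.775

5.775


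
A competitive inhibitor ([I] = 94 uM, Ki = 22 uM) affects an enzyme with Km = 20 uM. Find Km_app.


Km_app = Km * (1 + [I]/Ki)
Km_app = 20 * (1 + 94/22)
Km_app = 105.4545 uM

105.4545 uM


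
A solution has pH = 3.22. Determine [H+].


[H+] = 10^(-pH)
[H+] = 10^(-3.22)
[H+] = 6.026e-04 M

6.026e-04 M


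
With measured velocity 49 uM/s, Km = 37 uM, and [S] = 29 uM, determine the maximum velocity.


Vmax = v * (Km + [S]) / [S]
Vmax = 49 * (37 + 29) / 29
Vmax = 111.5172 uM/s

111.5172 uM/s


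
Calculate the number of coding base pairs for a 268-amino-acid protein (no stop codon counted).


Each amino acid = 1 codon = 3 bp
bp = 268 * 3 = 804 bp

804 bp


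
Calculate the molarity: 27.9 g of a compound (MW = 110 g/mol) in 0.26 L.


C = (mass / MW) / volume
C = (27.9 / 110) / 0.26
C = 0.9755 M

0.9755 M


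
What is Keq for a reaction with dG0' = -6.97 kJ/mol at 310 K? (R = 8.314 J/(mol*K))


Keq = exp(-dG0 * 1000 / (R * T))
Keq = exp(-(-6.97) * 1000 / (8.314 * 310))
Keq = 14.9444

14.9444


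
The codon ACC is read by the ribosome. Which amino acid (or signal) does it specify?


Standard genetic code lookup.
Codon ACC -> Thr

Thr


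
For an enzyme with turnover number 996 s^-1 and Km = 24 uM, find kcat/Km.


Catalytic efficiency = kcat / Km
= 996 / 24
= 41.5 uM^-1*s^-1

41.5 uM^-1*s^-1


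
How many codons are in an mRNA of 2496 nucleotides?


codons = nucleotides / 3
codons = 2496 / 3 = 832

832


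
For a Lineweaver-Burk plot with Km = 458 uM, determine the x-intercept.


x-intercept = -1/Km
= -1/458
= -0.0022 1/uM

-0.0022 1/uM


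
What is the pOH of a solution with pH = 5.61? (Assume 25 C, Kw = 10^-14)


pOH = 14 - pH
pOH = 14 - 5.61
pOH = 8.39

8.39


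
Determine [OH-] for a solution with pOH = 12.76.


[OH-] = 10^(-pOH)
[OH-] = 10^(-12.76)
[OH-] = 1.738e-13 M

1.738e-13 M


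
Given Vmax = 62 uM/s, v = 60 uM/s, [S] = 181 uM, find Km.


Km = [S] * (Vmax - v) / v
Km = 181 * (62 - 60) / 60
Km = 6.0333 uM

6.0333 uM


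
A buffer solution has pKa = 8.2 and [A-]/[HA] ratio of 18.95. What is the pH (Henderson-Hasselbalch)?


pH = pKa + log10([A-]/[HA])
pH = 8.2 + log10(18.95)
pH = 9.4776

9.4776


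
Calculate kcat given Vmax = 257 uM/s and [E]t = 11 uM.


kcat = Vmax / [E]t
kcat = 257 / 11
kcat = 23.3636 s^-1

23.3636 s^-1


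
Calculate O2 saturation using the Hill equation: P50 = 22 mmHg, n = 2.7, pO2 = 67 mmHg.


Y = pO2^n / (P50^n + pO2^n)
Y = 67^2.7 / (22^2.7 + 67^2.7)
Y = 95.29%

95.29%


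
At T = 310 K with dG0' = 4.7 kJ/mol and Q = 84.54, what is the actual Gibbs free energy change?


dG = dG0' + RT * ln(Q) / 1000
dG = 4.7 + 8.314 * 310 * ln(84.54) / 1000
dG = 16.1362 kJ/mol

16.1362 kJ/mol


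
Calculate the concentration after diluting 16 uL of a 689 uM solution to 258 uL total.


C2 = C1 * V1 / V2
C2 = 689 * 16 / 258
C2 = 42.7287 uM

42.7287 uM


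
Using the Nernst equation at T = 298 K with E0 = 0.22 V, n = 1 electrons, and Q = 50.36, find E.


E = E0 - (RT/nF) * ln(Q)
E = 0.22 - (8.314 * 298 / (1 * 96485)) * ln(50.36)
E = 0.1194 V

0.1194 V


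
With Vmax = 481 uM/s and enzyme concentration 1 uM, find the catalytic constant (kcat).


kcat = Vmax / [E]t
kcat = 481 / 1
kcat = 481.0 s^-1

481.0 s^-1


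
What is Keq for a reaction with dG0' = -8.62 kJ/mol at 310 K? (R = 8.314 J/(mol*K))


Keq = exp(-dG0 * 1000 / (R * T))
Keq = exp(-(-8.62) * 1000 / (8.314 * 310))
Keq = 28.3473

28.3473


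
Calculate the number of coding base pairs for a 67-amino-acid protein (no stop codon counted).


Each amino acid = 1 codon = 3 bp
bp = 67 * 3 = 201 bp

201 bp


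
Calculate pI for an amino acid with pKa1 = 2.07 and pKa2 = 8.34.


pI = (pKa1 + pKa2) / 2
pI = (2.07 + 8.34) / 2
pI = 5.205

5.205


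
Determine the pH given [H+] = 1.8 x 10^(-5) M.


pH = -log10([H+])
pH = -log10(1.8 x 10^(-5))
pH = 4.7447

4.7447


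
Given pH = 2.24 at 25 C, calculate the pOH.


pOH = 14 - pH
pOH = 14 - 2.24
pOH = 11.76

11.76


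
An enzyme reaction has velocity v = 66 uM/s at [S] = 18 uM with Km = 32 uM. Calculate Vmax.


Vmax = v * (Km + [S]) / [S]
Vmax = 66 * (32 + 18) / 18
Vmax = 183.3333 uM/s

183.3333 uM/s


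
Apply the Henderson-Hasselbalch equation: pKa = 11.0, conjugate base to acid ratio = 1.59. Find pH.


pH = pKa + log10([A-]/[HA])
pH = 11.0 + log10(1.59)
pH = 11.2014

11.2014


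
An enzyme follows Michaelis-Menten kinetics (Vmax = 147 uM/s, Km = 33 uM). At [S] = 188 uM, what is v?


v = Vmax * [S] / (Km + [S])
v = 147 * 188 / (33 + 188)
v = 125.0498 uM/s

125.0498 uM/s


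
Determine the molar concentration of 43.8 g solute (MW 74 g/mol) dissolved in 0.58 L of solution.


C = (mass / MW) / volume
C = (43.8 / 74) / 0.58
C = 1.0205 M

1.0205 M


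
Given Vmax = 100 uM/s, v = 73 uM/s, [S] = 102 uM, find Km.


Km = [S] * (Vmax - v) / v
Km = 102 * (100 - 73) / 73
Km = 37.726 uM

37.726 uM


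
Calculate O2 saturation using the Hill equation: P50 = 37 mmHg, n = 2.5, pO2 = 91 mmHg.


Y = pO2^n / (P50^n + pO2^n)
Y = 91^2.5 / (37^2.5 + 91^2.5)
Y = 90.46%

90.46%


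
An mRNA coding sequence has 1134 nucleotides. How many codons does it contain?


codons = nucleotides / 3
codons = 1134 / 3 = 378

378


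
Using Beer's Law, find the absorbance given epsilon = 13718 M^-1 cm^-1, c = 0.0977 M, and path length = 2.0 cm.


A = epsilon * c * l
A = 13718 * 0.0977 * 2.0
A = 2680.4972

2680.4972


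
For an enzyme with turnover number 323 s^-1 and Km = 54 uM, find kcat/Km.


Catalytic efficiency = kcat / Km
= 323 / 54
= 5.9815 uM^-1*s^-1

5.9815 uM^-1*s^-1


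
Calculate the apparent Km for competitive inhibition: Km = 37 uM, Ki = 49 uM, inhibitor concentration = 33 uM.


Km_app = Km * (1 + [I]/Ki)
Km_app = 37 * (1 + 33/49)
Km_app = 61.9184 uM

61.9184 uM


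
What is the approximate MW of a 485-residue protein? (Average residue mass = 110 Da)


MW = n_residues * 110 Da
MW = 485 * 110
MW = 53350 Da

53350 Da


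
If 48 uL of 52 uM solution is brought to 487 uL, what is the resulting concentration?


C2 = C1 * V1 / V2
C2 = 52 * 48 / 487
C2 = 5.1253 uM

5.1253 uM


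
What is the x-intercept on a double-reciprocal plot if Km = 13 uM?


x-intercept = -1/Km
= -1/13
= -0.0769 1/uM

-0.0769 1/uM


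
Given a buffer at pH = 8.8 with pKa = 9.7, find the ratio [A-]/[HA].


[A-]/[HA] = 10^(pH - pKa)
= 10^(8.8 - 9.7)
= 0.1259

0.1259


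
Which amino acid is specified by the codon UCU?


Standard genetic code lookup.
Codon UCU -> Ser

Ser


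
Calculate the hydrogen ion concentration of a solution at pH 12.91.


[H+] = 10^(-pH)
[H+] = 10^(-12.91)
[H+] = 1.230e-13 M

1.230e-13 M


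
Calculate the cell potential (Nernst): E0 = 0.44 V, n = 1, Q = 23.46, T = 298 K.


E = E0 - (RT/nF) * ln(Q)
E = 0.44 - (8.314 * 298 / (1 * 96485)) * ln(23.46)
E = 0.359 V

0.359 V


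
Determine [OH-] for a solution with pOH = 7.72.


[OH-] = 10^(-pOH)
[OH-] = 10^(-7.72)
[OH-] = 1.905e-08 M

1.905e-08 M


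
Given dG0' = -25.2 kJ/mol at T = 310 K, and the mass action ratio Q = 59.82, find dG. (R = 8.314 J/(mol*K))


dG = dG0' + RT * ln(Q) / 1000
dG = -25.2 + 8.314 * 310 * ln(59.82) / 1000
dG = -14.6552 kJ/mol

-14.6552 kJ/mol


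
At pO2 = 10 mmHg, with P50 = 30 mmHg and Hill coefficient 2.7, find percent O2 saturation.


Y = pO2^n / (P50^n + pO2^n)
Y = 10^2.7 / (30^2.7 + 10^2.7)
Y = 4.9%

4.9%


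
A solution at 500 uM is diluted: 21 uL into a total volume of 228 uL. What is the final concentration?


C2 = C1 * V1 / V2
C2 = 500 * 21 / 228
C2 = 46.0526 uM

46.0526 uM


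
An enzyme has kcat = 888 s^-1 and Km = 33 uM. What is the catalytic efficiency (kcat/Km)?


Catalytic efficiency = kcat / Km
= 888 / 33
= 26.9091 uM^-1*s^-1

26.9091 uM^-1*s^-1


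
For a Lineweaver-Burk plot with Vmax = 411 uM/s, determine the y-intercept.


y-intercept = 1/Vmax
= 1/411
= 0.0024 s/uM

0.0024 s/uM


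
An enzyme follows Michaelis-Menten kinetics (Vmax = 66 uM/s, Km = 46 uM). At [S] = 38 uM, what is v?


v = Vmax * [S] / (Km + [S])
v = 66 * 38 / (46 + 38)
v = 29.8571 uM/s

29.8571 uM/s


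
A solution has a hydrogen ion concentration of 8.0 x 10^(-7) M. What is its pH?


pH = -log10([H+])
pH = -log10(8.0 x 10^(-7))
pH = 6.0969

6.0969


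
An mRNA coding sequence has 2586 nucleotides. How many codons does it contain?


codons = nucleotides / 3
codons = 2586 / 3 = 862

862


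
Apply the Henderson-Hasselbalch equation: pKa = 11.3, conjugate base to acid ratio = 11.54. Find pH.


pH = pKa + log10([A-]/[HA])
pH = 11.3 + log10(11.54)
pH = 12.3622

12.3622


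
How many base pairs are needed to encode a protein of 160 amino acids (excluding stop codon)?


Each amino acid = 1 codon = 3 bp
bp = 160 * 3 = 480 bp

480 bp


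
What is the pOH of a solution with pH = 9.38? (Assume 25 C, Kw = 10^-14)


pOH = 14 - pH
pOH = 14 - 9.38
pOH = 4.62

4.62


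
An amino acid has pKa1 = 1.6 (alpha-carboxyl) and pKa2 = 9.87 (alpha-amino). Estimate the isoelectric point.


pI = (pKa1 + pKa2) / 2
pI = (1.6 + 9.87) / 2
pI = 5.735

5.735


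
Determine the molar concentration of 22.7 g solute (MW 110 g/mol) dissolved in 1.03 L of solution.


C = (mass / MW) / volume
C = (22.7 / 110) / 1.03
C = 0.2004 M

0.2004 M


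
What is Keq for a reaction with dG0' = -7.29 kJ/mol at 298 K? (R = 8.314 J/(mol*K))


Keq = exp(-dG0 * 1000 / (R * T))
Keq = exp(-(-7.29) * 1000 / (8.314 * 298))
Keq = 18.9612

18.9612


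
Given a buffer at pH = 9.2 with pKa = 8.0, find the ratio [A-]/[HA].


[A-]/[HA] = 10^(pH - pKa)
= 10^(9.2 - 8.0)
= 15.8489

15.8489


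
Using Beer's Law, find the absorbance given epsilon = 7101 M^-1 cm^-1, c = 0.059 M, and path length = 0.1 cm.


A = epsilon * c * l
A = 7101 * 0.059 * 0.1
A = 41.8959

41.8959


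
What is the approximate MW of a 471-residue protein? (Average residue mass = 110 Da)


MW = n_residues * 110 Da
MW = 471 * 110
MW = 51810 Da

51810 Da


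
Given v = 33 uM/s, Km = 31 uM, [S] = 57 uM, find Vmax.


Vmax = v * (Km + [S]) / [S]
Vmax = 33 * (31 + 57) / 57
Vmax = 50.9474 uM/s

50.9474 uM/s


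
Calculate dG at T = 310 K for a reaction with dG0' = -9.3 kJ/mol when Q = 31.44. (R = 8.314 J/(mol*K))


dG = dG0' + RT * ln(Q) / 1000
dG = -9.3 + 8.314 * 310 * ln(31.44) / 1000
dG = -0.4131 kJ/mol

-0.4131 kJ/mol


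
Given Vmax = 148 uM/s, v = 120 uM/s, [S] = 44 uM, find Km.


Km = [S] * (Vmax - v) / v
Km = 44 * (148 - 120) / 120
Km = 10.2667 uM

10.2667 uM


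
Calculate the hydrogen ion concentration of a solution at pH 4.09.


[H+] = 10^(-pH)
[H+] = 10^(-4.09)
[H+] = 8.128e-05 M

8.128e-05 M


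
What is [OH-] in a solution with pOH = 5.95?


[OH-] = 10^(-pOH)
[OH-] = 10^(-5.95)
[OH-] = 1.122e-06 M

1.122e-06 M


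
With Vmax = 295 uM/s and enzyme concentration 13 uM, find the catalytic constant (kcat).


kcat = Vmax / [E]t
kcat = 295 / 13
kcat = 22.6923 s^-1

22.6923 s^-1


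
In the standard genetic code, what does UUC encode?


Standard genetic code lookup.
Codon UUC -> Phe

Phe


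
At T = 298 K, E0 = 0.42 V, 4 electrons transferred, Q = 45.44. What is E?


E = E0 - (RT/nF) * ln(Q)
E = 0.42 - (8.314 * 298 / (4 * 96485)) * ln(45.44)
E = 0.3955 V

0.3955 V


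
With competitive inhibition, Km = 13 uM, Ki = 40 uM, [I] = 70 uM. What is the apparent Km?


Km_app = Km * (1 + [I]/Ki)
Km_app = 13 * (1 + 70/40)
Km_app = 35.75 uM

35.75 uM


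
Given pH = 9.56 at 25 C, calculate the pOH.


pOH = 14 - pH
pOH = 14 - 9.56
pOH = 4.44

4.44


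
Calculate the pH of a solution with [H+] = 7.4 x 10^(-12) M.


pH = -log10([H+])
pH = -log10(7.4 x 10^(-12))
pH = 11.1308

11.1308


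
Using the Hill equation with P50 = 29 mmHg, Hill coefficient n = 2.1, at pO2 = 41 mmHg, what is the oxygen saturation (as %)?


Y = pO2^n / (P50^n + pO2^n)
Y = 41^2.1 / (29^2.1 + 41^2.1)
Y = 67.42%

67.42%


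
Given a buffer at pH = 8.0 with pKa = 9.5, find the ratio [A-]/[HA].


[A-]/[HA] = 10^(pH - pKa)
= 10^(8.0 - 9.5)
= 0.0316

0.0316


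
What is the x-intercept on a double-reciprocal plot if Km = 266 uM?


x-intercept = -1/Km
= -1/266
= -0.0038 1/uM

-0.0038 1/uM


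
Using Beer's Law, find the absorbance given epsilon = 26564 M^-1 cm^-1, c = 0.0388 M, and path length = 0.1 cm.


A = epsilon * c * l
A = 26564 * 0.0388 * 0.1
A = 103.0683

103.0683


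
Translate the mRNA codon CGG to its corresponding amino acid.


Standard genetic code lookup.
Codon CGG -> Arg

Arg


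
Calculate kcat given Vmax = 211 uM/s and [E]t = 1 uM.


kcat = Vmax / [E]t
kcat = 211 / 1
kcat = 211.0 s^-1

211.0 s^-1


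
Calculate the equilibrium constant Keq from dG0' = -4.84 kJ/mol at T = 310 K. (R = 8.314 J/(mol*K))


Keq = exp(-dG0 * 1000 / (R * T))
Keq = exp(-(-4.84) * 1000 / (8.314 * 310))
Keq = 6.5398

6.5398


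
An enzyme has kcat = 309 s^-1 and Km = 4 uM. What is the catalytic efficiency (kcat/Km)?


Catalytic efficiency = kcat / Km
= 309 / 4
= 77.25 uM^-1*s^-1

77.25 uM^-1*s^-1


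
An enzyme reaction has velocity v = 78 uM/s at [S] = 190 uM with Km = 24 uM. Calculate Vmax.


Vmax = v * (Km + [S]) / [S]
Vmax = 78 * (24 + 190) / 190
Vmax = 87.8526 uM/s

87.8526 uM/s


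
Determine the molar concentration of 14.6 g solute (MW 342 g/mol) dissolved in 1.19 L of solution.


C = (mass / MW) / volume
C = (14.6 / 342) / 1.19
C = 0.0359 M

0.0359 M


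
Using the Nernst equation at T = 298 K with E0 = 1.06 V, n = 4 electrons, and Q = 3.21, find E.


E = E0 - (RT/nF) * ln(Q)
E = 1.06 - (8.314 * 298 / (4 * 96485)) * ln(3.21)
E = 1.0525 V

1.0525 V


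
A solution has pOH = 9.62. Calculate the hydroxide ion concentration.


[OH-] = 10^(-pOH)
[OH-] = 10^(-9.62)
[OH-] = 2.399e-10 M

2.399e-10 M


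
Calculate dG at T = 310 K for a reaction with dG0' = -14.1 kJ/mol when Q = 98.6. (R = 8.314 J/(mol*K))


dG = dG0' + RT * ln(Q) / 1000
dG = -14.1 + 8.314 * 310 * ln(98.6) / 1000
dG = -2.2672 kJ/mol

-2.2672 kJ/mol


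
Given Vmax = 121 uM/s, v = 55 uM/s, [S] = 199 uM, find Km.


Km = [S] * (Vmax - v) / v
Km = 199 * (121 - 55) / 55
Km = 238.8 uM

238.8 uM


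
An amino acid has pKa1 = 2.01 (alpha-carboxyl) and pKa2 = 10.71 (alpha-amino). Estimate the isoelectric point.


pI = (pKa1 + pKa2) / 2
pI = (2.01 + 10.71) / 2
pI = 6.36

6.36


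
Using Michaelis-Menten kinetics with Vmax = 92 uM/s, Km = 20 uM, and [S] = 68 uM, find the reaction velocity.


v = Vmax * [S] / (Km + [S])
v = 92 * 68 / (20 + 68)
v = 71.0909 uM/s

71.0909 uM/s


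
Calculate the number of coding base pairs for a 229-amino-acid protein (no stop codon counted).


Each amino acid = 1 codon = 3 bp
bp = 229 * 3 = 687 bp

687 bp


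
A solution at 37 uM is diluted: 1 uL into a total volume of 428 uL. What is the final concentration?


C2 = C1 * V1 / V2
C2 = 37 * 1 / 428
C2 = 0.0864 uM

0.0864 uM


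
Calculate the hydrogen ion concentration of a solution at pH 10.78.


[H+] = 10^(-pH)
[H+] = 10^(-10.78)
[H+] = 1.660e-11 M

1.660e-11 M


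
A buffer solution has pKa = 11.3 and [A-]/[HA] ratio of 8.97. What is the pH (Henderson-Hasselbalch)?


pH = pKa + log10([A-]/[HA])
pH = 11.3 + log10(8.97)
pH = 12.2528

12.2528


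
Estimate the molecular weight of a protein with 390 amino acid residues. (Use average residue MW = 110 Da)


MW = n_residues * 110 Da
MW = 390 * 110
MW = 42900 Da

42900 Da


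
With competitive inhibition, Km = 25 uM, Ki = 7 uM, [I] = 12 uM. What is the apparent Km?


Km_app = Km * (1 + [I]/Ki)
Km_app = 25 * (1 + 12/7)
Km_app = 67.8571 uM

67.8571 uM


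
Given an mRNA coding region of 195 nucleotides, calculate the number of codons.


codons = nucleotides / 3
codons = 195 / 3 = 65

65


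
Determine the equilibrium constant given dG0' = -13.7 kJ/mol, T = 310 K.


Keq = exp(-dG0 * 1000 / (R * T))
Keq = exp(-(-13.7) * 1000 / (8.314 * 310))
Keq = 203.478

203.478


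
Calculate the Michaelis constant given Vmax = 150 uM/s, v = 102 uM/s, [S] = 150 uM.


Km = [S] * (Vmax - v) / v
Km = 150 * (150 - 102) / 102
Km = 70.5882 uM

70.5882 uM


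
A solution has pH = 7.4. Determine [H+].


[H+] = 10^(-pH)
[H+] = 10^(-7.4)
[H+] = 3.981e-08 M

3.981e-08 M


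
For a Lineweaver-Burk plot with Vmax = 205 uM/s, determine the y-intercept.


y-intercept = 1/Vmax
= 1/205
= 0.0049 s/uM

0.0049 s/uM


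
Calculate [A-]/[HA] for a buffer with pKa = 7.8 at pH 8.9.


[A-]/[HA] = 10^(pH - pKa)
= 10^(8.9 - 7.8)
= 12.5893

12.5893


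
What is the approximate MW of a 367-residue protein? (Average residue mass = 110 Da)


MW = n_residues * 110 Da
MW = 367 * 110
MW = 40370 Da

40370 Da


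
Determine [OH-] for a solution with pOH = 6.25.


[OH-] = 10^(-pOH)
[OH-] = 10^(-6.25)
[OH-] = 5.623e-07 M

5.623e-07 M


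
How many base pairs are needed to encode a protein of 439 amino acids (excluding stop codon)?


Each amino acid = 1 codon = 3 bp
bp = 439 * 3 = 1317 bp

1317 bp


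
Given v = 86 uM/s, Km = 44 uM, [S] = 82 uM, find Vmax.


Vmax = v * (Km + [S]) / [S]
Vmax = 86 * (44 + 82) / 82
Vmax = 132.1463 uM/s

132.1463 uM/s


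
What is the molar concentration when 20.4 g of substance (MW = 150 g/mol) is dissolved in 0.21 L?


C = (mass / MW) / volume
C = (20.4 / 150) / 0.21
C = 0.6476 M

0.6476 M


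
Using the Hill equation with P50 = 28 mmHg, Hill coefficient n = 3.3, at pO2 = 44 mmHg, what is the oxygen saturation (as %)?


Y = pO2^n / (P50^n + pO2^n)
Y = 44^3.3 / (28^3.3 + 44^3.3)
Y = 81.63%

81.63%


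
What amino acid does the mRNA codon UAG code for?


Standard genetic code lookup.
Codon UAG -> Stop

Stop


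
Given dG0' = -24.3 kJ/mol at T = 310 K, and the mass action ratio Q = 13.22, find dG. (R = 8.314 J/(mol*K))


dG = dG0' + RT * ln(Q) / 1000
dG = -24.3 + 8.314 * 310 * ln(13.22) / 1000
dG = -17.646 kJ/mol

-17.646 kJ/mol


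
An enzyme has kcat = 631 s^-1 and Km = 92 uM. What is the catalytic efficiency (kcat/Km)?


Catalytic efficiency = kcat / Km
= 631 / 92
= 6.8587 uM^-1*s^-1

6.8587 uM^-1*s^-1


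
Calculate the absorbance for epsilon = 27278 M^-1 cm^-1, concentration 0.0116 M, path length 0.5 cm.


A = epsilon * c * l
A = 27278 * 0.0116 * 0.5
A = 158.2124

158.2124


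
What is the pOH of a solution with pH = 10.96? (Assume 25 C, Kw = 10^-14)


pOH = 14 - pH
pOH = 14 - 10.96
pOH = 3.04

3.04


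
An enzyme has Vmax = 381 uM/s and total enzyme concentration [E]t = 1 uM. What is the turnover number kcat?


kcat = Vmax / [E]t
kcat = 381 / 1
kcat = 381.0 s^-1

381.0 s^-1


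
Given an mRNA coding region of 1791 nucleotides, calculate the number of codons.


codons = nucleotides / 3
codons = 1791 / 3 = 597

597


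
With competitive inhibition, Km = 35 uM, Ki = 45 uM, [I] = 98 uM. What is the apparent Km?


Km_app = Km * (1 + [I]/Ki)
Km_app = 35 * (1 + 98/45)
Km_app = 111.2222 uM

111.2222 uM


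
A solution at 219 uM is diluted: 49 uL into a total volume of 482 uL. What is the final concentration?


C2 = C1 * V1 / V2
C2 = 219 * 49 / 482
C2 = 22.2635 uM

22.2635 uM


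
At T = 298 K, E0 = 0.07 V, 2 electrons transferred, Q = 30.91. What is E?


E = E0 - (RT/nF) * ln(Q)
E = 0.07 - (8.314 * 298 / (2 * 96485)) * ln(30.91)
E = 0.0259 V

0.0259 V


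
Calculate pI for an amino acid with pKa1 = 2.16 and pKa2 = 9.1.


pI = (pKa1 + pKa2) / 2
pI = (2.16 + 9.1) / 2
pI = 5.63

5.63


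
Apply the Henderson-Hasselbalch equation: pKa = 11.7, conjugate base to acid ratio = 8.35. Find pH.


pH = pKa + log10([A-]/[HA])
pH = 11.7 + log10(8.35)
pH = 12.6217

12.6217


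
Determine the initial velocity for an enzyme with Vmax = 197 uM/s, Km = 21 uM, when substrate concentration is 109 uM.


v = Vmax * [S] / (Km + [S])
v = 197 * 109 / (21 + 109)
v = 165.1769 uM/s

165.1769 uM/s


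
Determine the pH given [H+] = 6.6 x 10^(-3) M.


pH = -log10([H+])
pH = -log10(6.6 x 10^(-3))
pH = 2.1805

2.1805


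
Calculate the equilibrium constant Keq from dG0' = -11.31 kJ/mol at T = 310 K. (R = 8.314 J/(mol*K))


Keq = exp(-dG0 * 1000 / (R * T))
Keq = exp(-(-11.31) * 1000 / (8.314 * 310))
Keq = 80.499

80.499


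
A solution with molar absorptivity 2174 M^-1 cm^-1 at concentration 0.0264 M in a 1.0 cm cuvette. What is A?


A = epsilon * c * l
A = 2174 * 0.0264 * 1.0
A = 57.3936

57.3936


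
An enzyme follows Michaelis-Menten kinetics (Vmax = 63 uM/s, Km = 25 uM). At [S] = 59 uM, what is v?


v = Vmax * [S] / (Km + [S])
v = 63 * 59 / (25 + 59)
v = 44.25 uM/s

44.25 uM/s


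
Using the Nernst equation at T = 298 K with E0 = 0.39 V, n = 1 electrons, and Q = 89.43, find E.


E = E0 - (RT/nF) * ln(Q)
E = 0.39 - (8.314 * 298 / (1 * 96485)) * ln(89.43)
E = 0.2746 V

0.2746 V


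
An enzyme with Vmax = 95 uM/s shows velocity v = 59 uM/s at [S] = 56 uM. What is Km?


Km = [S] * (Vmax - v) / v
Km = 56 * (95 - 59) / 59
Km = 34.1695 uM

34.1695 uM


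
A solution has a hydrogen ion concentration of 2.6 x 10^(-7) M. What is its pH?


pH = -log10([H+])
pH = -log10(2.6 x 10^(-7))
pH = 6.585

6.585


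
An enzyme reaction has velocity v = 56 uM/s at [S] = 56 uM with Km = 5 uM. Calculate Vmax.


Vmax = v * (Km + [S]) / [S]
Vmax = 56 * (5 + 56) / 56
Vmax = 61.0 uM/s

61.0 uM/s


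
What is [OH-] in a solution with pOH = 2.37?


[OH-] = 10^(-pOH)
[OH-] = 10^(-2.37)
[OH-] = 0.0043 M

0.0043 M


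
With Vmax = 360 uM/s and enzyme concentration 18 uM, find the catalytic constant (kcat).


kcat = Vmax / [E]t
kcat = 360 / 18
kcat = 20.0 s^-1

20.0 s^-1


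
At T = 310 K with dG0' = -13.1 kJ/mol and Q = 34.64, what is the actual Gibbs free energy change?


dG = dG0' + RT * ln(Q) / 1000
dG = -13.1 + 8.314 * 310 * ln(34.64) / 1000
dG = -3.9633 kJ/mol

-3.9633 kJ/mol


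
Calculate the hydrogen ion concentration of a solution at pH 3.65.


[H+] = 10^(-pH)
[H+] = 10^(-3.65)
[H+] = 2.239e-04 M

2.239e-04 M


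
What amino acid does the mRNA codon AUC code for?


Standard genetic code lookup.
Codon AUC -> Ile

Ile


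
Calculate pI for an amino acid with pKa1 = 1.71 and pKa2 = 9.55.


pI = (pKa1 + pKa2) / 2
pI = (1.71 + 9.55) / 2
pI = 5.63

5.63


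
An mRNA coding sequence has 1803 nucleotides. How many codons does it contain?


codons = nucleotides / 3
codons = 1803 / 3 = 601

601


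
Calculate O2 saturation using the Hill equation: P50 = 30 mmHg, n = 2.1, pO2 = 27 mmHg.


Y = pO2^n / (P50^n + pO2^n)
Y = 27^2.1 / (30^2.1 + 27^2.1)
Y = 44.49%

44.49%


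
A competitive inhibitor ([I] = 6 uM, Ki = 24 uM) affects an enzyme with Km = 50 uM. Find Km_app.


Km_app = Km * (1 + [I]/Ki)
Km_app = 50 * (1 + 6/24)
Km_app = 62.5 uM

62.5 uM


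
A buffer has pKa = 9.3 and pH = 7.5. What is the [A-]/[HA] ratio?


[A-]/[HA] = 10^(pH - pKa)
= 10^(7.5 - 9.3)
= 0.0158

0.0158


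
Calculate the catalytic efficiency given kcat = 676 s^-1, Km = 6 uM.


Catalytic efficiency = kcat / Km
= 676 / 6
= 112.6667 uM^-1*s^-1

112.6667 uM^-1*s^-1


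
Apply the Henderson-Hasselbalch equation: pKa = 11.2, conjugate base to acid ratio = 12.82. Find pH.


pH = pKa + log10([A-]/[HA])
pH = 11.2 + log10(12.82)
pH = 12.3079

12.3079


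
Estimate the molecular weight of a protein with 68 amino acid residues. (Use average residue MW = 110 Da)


MW = n_residues * 110 Da
MW = 68 * 110
MW = 7480 Da

7480 Da


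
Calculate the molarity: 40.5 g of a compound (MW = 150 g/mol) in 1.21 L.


C = (mass / MW) / volume
C = (40.5 / 150) / 1.21
C = 0.2231 M

0.2231 M


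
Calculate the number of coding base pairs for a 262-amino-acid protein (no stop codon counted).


Each amino acid = 1 codon = 3 bp
bp = 262 * 3 = 786 bp

786 bp


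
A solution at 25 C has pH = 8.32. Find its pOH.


pOH = 14 - pH
pOH = 14 - 8.32
pOH = 5.68

5.68


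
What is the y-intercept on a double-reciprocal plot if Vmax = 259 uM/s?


y-intercept = 1/Vmax
= 1/259
= 0.0039 s/uM

0.0039 s/uM


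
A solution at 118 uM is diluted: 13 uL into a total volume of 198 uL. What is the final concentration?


C2 = C1 * V1 / V2
C2 = 118 * 13 / 198
C2 = 7.7475 uM

7.7475 uM


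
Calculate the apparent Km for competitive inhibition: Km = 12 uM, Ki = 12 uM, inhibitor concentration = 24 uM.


Km_app = Km * (1 + [I]/Ki)
Km_app = 12 * (1 + 24/12)
Km_app = 36.0 uM

36.0 uM


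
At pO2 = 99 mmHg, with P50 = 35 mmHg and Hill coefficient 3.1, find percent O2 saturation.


Y = pO2^n / (P50^n + pO2^n)
Y = 99^3.1 / (35^3.1 + 99^3.1)
Y = 96.17%

96.17%


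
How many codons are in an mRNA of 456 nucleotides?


codons = nucleotides / 3
codons = 456 / 3 = 152

152


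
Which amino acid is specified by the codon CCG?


Standard genetic code lookup.
Codon CCG -> Pro

Pro


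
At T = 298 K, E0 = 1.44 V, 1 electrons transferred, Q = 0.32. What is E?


E = E0 - (RT/nF) * ln(Q)
E = 1.44 - (8.314 * 298 / (1 * 96485)) * ln(0.32)
E = 1.4693 V

1.4693 V


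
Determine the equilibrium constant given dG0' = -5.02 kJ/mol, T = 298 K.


Keq = exp(-dG0 * 1000 / (R * T))
Keq = exp(-(-5.02) * 1000 / (8.314 * 298))
Keq = 7.585

7.585


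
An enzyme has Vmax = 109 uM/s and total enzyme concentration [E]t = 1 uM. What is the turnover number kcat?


kcat = Vmax / [E]t
kcat = 109 / 1
kcat = 109.0 s^-1

109.0 s^-1


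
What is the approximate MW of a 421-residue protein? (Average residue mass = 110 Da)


MW = n_residues * 110 Da
MW = 421 * 110
MW = 46310 Da

46310 Da


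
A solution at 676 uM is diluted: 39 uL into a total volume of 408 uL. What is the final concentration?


C2 = C1 * V1 / V2
C2 = 676 * 39 / 408
C2 = 64.6176 uM

64.6176 uM


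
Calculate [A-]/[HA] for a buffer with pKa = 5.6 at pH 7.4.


[A-]/[HA] = 10^(pH - pKa)
= 10^(7.4 - 5.6)
= 63.0957

63.0957


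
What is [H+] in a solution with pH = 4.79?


[H+] = 10^(-pH)
[H+] = 10^(-4.79)
[H+] = 1.622e-05 M

1.622e-05 M


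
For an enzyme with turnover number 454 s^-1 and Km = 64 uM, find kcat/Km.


Catalytic efficiency = kcat / Km
= 454 / 64
= 7.0938 uM^-1*s^-1

7.0938 uM^-1*s^-1


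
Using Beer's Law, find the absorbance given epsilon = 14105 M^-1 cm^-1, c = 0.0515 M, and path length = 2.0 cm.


A = epsilon * c * l
A = 14105 * 0.0515 * 2.0
A = 1452.815

1452.815


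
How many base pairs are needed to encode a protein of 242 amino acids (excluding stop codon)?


Each amino acid = 1 codon = 3 bp
bp = 242 * 3 = 726 bp

726 bp


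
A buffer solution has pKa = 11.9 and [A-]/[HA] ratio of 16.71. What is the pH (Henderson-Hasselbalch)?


pH = pKa + log10([A-]/[HA])
pH = 11.9 + log10(16.71)
pH = 13.123

13.123


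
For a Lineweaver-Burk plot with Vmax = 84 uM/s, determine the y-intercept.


y-intercept = 1/Vmax
= 1/84
= 0.0119 s/uM

0.0119 s/uM


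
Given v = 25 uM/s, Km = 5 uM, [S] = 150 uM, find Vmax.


Vmax = v * (Km + [S]) / [S]
Vmax = 25 * (5 + 150) / 150
Vmax = 25.8333 uM/s

25.8333 uM/s


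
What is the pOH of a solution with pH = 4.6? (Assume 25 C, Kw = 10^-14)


pOH = 14 - pH
pOH = 14 - 4.6
pOH = 9.4

9.4


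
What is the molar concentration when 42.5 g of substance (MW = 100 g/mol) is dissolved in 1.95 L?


C = (mass / MW) / volume
C = (42.5 / 100) / 1.95
C = 0.2179 M

0.2179 M


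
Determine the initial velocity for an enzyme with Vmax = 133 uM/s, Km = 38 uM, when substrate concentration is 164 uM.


v = Vmax * [S] / (Km + [S])
v = 133 * 164 / (38 + 164)
v = 107.9802 uM/s

107.9802 uM/s


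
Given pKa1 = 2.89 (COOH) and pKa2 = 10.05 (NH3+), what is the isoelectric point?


pI = (pKa1 + pKa2) / 2
pI = (2.89 + 10.05) / 2
pI = 6.47

6.47


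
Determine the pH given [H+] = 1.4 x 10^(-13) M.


pH = -log10([H+])
pH = -log10(1.4 x 10^(-13))
pH = 12.8539

12.8539


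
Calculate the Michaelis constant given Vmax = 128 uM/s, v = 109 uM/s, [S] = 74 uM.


Km = [S] * (Vmax - v) / v
Km = 74 * (128 - 109) / 109
Km = 12.8991 uM

12.8991 uM


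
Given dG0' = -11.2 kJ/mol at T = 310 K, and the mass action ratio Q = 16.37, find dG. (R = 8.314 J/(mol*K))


dG = dG0' + RT * ln(Q) / 1000
dG = -11.2 + 8.314 * 310 * ln(16.37) / 1000
dG = -3.9952 kJ/mol

-3.9952 kJ/mol


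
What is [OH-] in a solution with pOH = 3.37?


[OH-] = 10^(-pOH)
[OH-] = 10^(-3.37)
[OH-] = 4.266e-04 M

4.266e-04 M


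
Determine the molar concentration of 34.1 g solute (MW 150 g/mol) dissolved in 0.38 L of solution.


C = (mass / MW) / volume
C = (34.1 / 150) / 0.38
C = 0.5982 M

0.5982 M


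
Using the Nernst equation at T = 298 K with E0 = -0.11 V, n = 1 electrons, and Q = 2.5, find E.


E = E0 - (RT/nF) * ln(Q)
E = -0.11 - (8.314 * 298 / (1 * 96485)) * ln(2.5)
E = -0.1335 V

-0.1335 V


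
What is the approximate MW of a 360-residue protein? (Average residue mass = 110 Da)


MW = n_residues * 110 Da
MW = 360 * 110
MW = 39600 Da

39600 Da


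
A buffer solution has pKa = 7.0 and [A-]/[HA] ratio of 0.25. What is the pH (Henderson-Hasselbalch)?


pH = pKa + log10([A-]/[HA])
pH = 7.0 + log10(0.25)
pH = 6.3979

6.3979


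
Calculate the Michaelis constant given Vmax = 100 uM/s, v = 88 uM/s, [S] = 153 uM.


Km = [S] * (Vmax - v) / v
Km = 153 * (100 - 88) / 88
Km = 20.8636 uM

20.8636 uM


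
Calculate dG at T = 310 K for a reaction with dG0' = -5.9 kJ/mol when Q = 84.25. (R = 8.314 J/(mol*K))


dG = dG0' + RT * ln(Q) / 1000
dG = -5.9 + 8.314 * 310 * ln(84.25) / 1000
dG = 5.5274 kJ/mol

5.5274 kJ/mol


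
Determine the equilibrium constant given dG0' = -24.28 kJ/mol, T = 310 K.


Keq = exp(-dG0 * 1000 / (R * T))
Keq = exp(-(-24.28) * 1000 / (8.314 * 310))
Keq = 12339.5569

12339.5569


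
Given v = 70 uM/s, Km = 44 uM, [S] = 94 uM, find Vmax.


Vmax = v * (Km + [S]) / [S]
Vmax = 70 * (44 + 94) / 94
Vmax = 102.766 uM/s

102.766 uM/s


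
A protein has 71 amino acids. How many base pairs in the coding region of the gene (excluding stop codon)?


Each amino acid = 1 codon = 3 bp
bp = 71 * 3 = 213 bp

213 bp


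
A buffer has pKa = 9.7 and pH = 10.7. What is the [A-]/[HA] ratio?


[A-]/[HA] = 10^(pH - pKa)
= 10^(10.7 - 9.7)
= 10.0

10.0


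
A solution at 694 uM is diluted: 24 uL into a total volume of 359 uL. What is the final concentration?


C2 = C1 * V1 / V2
C2 = 694 * 24 / 359
C2 = 46.3955 uM

46.3955 uM
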